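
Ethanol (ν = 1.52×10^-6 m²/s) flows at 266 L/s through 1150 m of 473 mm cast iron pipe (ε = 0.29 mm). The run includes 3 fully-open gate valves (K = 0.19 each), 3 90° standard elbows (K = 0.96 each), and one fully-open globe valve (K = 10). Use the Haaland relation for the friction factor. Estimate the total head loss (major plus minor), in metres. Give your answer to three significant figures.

H_L ≈ 6.77 m

V = 4Q/(πD²) = 1.514 m/s; V²/2g = 0.1168 m
Re = 4.71×10^5, ε/D = 6.13×10^-4 → f = 0.01830 (Haaland)
Major: h_f = f(L/D)·V²/2g = 0.01830·2431·0.1168 = 5.197 m
Minor: ΣK = 13.4; h_m = ΣK·V²/2g = 1.571 m
Total H_L = 5.197 + 1.571 = 6.768 m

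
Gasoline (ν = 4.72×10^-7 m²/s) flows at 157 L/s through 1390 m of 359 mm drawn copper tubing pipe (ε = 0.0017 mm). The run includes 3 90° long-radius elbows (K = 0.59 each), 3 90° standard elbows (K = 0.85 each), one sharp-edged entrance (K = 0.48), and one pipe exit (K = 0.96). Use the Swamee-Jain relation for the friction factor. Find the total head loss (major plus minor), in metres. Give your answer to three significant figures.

H_L ≈ 6.13 m

V = 4Q/(πD²) = 1.551 m/s; V²/2g = 0.1226 m
Re = 1.18×10^6, ε/D = 4.74×10^-6 → f = 0.01142 (Swamee-Jain)
Major: h_f = f(L/D)·V²/2g = 0.01142·3872·0.1226 = 5.423 m
Minor: ΣK = 5.76; h_m = ΣK·V²/2g = 0.7063 m
Total H_L = 5.423 + 0.7063 = 6.129 m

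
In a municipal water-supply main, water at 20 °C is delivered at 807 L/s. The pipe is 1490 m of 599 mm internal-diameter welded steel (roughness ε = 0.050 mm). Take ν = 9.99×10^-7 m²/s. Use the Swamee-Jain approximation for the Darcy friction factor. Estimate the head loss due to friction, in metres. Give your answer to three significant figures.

h_f ≈ 13.2 m

V = 4Q/(πD²) = 4·0.807/(π·0.599²) = 2.864 m/s
Re = VD/ν = 2.864·0.599/9.99×10^-7 = 1.72×10^6 → turbulent
ε/D = 0.050/599 = 8.35×10^-5
Swamee-Jain: f = 0.01270
h_f = f(L/D)V²/(2g) = 0.01270·(1490/0.599)·2.864²/(2·9.81) = 13.21 m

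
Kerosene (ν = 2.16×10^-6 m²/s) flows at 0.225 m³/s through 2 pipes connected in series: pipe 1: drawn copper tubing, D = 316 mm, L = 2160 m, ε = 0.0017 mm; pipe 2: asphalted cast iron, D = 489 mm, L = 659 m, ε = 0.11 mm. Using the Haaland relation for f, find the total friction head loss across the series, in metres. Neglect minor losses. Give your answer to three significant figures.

H ≈ 40.4 m

Pipe 1: V = 2.869 m/s, Re = 4.20×10^5, ε/D = 5.38×10^-6, f = 0.01353, h_1 = f(L/D)V²/2g = 38.81 m
Pipe 2: V = 1.198 m/s, Re = 2.71×10^5, ε/D = 2.25×10^-4, f = 0.01643, h_2 = f(L/D)V²/2g = 1.620 m
Series → Q common, losses add: H = Σh = 40.43 m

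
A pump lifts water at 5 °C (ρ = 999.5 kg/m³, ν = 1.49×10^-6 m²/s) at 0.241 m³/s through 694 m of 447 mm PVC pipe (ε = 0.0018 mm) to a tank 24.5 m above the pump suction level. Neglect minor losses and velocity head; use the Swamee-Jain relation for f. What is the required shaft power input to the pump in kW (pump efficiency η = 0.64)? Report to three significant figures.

V = 4Q/(πD²) = 1.536 m/s; Re = 4.61×10^5; ε/D = 4.03×10^-6; f = 0.01335
h_f = f(L/D)V²/2g = 2.491 m
Total head H = z + h_f = 24.5 + 2.491 = 26.99 m
P_hyd = ρgQH = 999.5·9.81·0.241·26.99 = 63.78 kW
P_shaft = P_hyd/η = 63.78/0.64 = 99.66 kW

P_shaft ≈ 99.7 kW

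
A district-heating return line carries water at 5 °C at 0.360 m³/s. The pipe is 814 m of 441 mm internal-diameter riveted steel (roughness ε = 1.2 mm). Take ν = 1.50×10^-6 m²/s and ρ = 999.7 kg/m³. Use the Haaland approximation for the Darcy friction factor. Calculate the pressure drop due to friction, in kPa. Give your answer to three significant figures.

V = 4Q/(πD²) = 4·0.360/(π·0.441²) = 2.357 m/s
Re = VD/ν = 2.357·0.441/1.50×10^-6 = 6.93×10^5 → turbulent
ε/D = 1.2/441 = 0.00272
Haaland: f = 0.02570
h_f = f(L/D)V²/(2g) = 0.02570·(814/0.441)·2.357²/(2·9.81) = 13.43 m
Δp = ρg·h_f = 999.7·9.81·13.43 = 131.7 kPa

Δp ≈ 132 kPa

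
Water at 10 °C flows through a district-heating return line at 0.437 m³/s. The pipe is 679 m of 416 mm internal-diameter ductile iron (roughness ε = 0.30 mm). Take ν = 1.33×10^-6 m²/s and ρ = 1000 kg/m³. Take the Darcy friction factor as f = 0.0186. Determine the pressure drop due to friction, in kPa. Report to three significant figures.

V = 4Q/(πD²) = 4·0.437/(π·0.416²) = 3.215 m/s
h_f = f(L/D)V²/(2g) = 0.01860·(679/0.416)·3.215²/(2·9.81) = 16.00 m
Δp = ρg·h_f = 1000·9.81·16.00 = 156.9 kPa

Δp ≈ 157 kPa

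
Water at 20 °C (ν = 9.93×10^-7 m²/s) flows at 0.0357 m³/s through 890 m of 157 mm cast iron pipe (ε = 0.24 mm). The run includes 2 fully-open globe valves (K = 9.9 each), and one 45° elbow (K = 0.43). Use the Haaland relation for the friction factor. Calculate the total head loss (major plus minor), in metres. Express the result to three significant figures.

V = 4Q/(πD²) = 1.844 m/s; V²/2g = 0.1733 m
Re = 2.92×10^5, ε/D = 0.00153 → f = 0.02253 (Haaland)
Major: h_f = f(L/D)·V²/2g = 0.02253·5669·0.1733 = 22.14 m
Minor: ΣK = 20.2; h_m = ΣK·V²/2g = 3.506 m
Total H_L = 22.14 + 3.506 = 25.64 m

H_L ≈ 25.6 m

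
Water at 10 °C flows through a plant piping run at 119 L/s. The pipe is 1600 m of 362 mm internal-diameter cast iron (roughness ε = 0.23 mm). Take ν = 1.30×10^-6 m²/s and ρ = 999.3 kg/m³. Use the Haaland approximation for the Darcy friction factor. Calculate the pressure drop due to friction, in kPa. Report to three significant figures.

Δp ≈ 55.3 kPa

V = 4Q/(πD²) = 4·0.119/(π·0.362²) = 1.156 m/s
Re = VD/ν = 1.156·0.362/1.30×10^-6 = 3.22×10^5 → turbulent
ε/D = 0.23/362 = 6.35×10^-4
Haaland: f = 0.01875
h_f = f(L/D)V²/(2g) = 0.01875·(1600/0.362)·1.156²/(2·9.81) = 5.646 m
Δp = ρg·h_f = 999.3·9.81·5.646 = 55.35 kPa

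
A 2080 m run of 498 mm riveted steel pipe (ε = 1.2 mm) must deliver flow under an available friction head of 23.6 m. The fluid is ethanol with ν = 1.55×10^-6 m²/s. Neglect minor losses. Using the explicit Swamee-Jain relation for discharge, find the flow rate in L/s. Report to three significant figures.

Swamee-Jain (Type II): Q = -0.965·√(gD⁵h_f/L)·ln[ε/(3.7D) + √(3.17ν²L/(gD³h_f))]
√(gD⁵h_f/L) = √(9.81·0.498⁵·23.6/2080) = 0.05839
ε/(3.7D) = 6.51×10^-4; √(3.17ν²L/(gD³h_f)) = 2.35×10^-5
Q = -0.965·0.05839·ln(6.748×10^-4) = 0.4114 m³/s
Check: V = 2.11 m/s, Re = 6.79×10^5, f = 0.02495, h_f = 23.7 m ≈ 23.6 m ✓

Q ≈ 411 L/s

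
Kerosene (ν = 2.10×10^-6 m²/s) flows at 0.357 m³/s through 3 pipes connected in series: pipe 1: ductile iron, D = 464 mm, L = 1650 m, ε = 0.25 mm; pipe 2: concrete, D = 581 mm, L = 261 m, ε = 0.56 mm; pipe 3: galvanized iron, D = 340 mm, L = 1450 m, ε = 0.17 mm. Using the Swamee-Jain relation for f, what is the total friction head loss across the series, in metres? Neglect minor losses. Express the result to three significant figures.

H ≈ 74.5 m

Pipe 1: V = 2.111 m/s, Re = 4.66×10^5, ε/D = 5.39×10^-4, f = 0.01808, h_1 = f(L/D)V²/2g = 14.60 m
Pipe 2: V = 1.347 m/s, Re = 3.73×10^5, ε/D = 9.64×10^-4, f = 0.02041, h_2 = f(L/D)V²/2g = 0.8472 m
Pipe 3: V = 3.932 m/s, Re = 6.37×10^5, ε/D = 5.00×10^-4, f = 0.01758, h_3 = f(L/D)V²/2g = 59.08 m
Series → Q common, losses add: H = Σh = 74.53 m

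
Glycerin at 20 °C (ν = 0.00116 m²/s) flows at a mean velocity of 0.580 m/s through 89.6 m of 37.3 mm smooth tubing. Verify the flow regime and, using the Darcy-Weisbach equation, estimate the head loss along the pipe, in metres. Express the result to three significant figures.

h_f ≈ 141 m

Re = VD/ν = 0.580·0.03730/0.00116 = 18.6 → laminar (Re < 2300)
f = 64/Re = 3.432
h_f = f(L/D)V²/(2g) = 3.432·(89.6/0.03730)·0.580²/(2·9.81) = 141.3 m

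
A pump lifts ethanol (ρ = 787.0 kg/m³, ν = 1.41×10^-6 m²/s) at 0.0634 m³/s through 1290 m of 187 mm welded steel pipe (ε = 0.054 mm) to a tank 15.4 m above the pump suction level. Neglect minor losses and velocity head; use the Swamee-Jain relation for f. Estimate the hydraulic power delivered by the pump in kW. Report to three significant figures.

P_hyd ≈ 23.1 kW

V = 4Q/(πD²) = 2.308 m/s; Re = 3.06×10^5; ε/D = 2.89×10^-4; f = 0.01695
h_f = f(L/D)V²/2g = 31.76 m
Total head H = z + h_f = 15.4 + 31.76 = 47.16 m
P_hyd = ρgQH = 787.0·9.81·0.0634·47.16 = 23.08 kW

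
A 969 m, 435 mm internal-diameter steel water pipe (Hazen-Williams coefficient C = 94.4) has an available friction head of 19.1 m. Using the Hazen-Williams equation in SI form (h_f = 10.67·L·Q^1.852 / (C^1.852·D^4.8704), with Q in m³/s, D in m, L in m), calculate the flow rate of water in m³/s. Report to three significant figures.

Rearranging: Q = [h_f·C^1.852·D^4.8704 / (10.67·L)]^(1/1.852)
Q = [19.1·94.4^1.852·0.435^4.8704 / (10.67·969)]^0.540 = 0.3534 m³/s

Q ≈ 0.353 m³/s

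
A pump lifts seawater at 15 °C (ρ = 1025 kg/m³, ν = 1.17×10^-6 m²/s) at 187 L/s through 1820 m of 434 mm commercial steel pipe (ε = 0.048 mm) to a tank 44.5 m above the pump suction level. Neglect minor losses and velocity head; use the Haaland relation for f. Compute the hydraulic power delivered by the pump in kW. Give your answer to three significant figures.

P_hyd ≈ 93.0 kW

V = 4Q/(πD²) = 1.264 m/s; Re = 4.69×10^5; ε/D = 1.11×10^-4; f = 0.01449
h_f = f(L/D)V²/2g = 4.947 m
Total head H = z + h_f = 44.5 + 4.947 = 49.45 m
P_hyd = ρgQH = 1025·9.81·0.187·49.45 = 92.98 kW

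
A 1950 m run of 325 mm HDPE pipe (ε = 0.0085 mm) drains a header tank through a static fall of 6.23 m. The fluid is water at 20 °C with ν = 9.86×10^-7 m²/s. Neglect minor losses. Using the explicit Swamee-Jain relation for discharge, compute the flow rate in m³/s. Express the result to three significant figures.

Swamee-Jain (Type II): Q = -0.965·√(gD⁵h_f/L)·ln[ε/(3.7D) + √(3.17ν²L/(gD³h_f))]
√(gD⁵h_f/L) = √(9.81·0.325⁵·6.23/1950) = 0.01066
ε/(3.7D) = 7.07×10^-6; √(3.17ν²L/(gD³h_f)) = 5.35×10^-5
Q = -0.965·0.01066·ln(6.059×10^-5) = 0.09990 m³/s
Check: V = 1.20 m/s, Re = 3.97×10^5, f = 0.01400, h_f = 6.21 m ≈ 6.23 m ✓

Q ≈ 0.0999 m³/s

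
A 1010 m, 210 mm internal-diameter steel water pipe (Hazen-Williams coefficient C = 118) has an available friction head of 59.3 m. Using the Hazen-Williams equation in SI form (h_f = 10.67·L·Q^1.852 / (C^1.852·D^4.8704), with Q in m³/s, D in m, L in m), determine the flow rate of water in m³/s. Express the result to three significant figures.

Q ≈ 0.117 m³/s

Rearranging: Q = [h_f·C^1.852·D^4.8704 / (10.67·L)]^(1/1.852)
Q = [59.3·118^1.852·0.210^4.8704 / (10.67·1010)]^0.540 = 0.1173 m³/s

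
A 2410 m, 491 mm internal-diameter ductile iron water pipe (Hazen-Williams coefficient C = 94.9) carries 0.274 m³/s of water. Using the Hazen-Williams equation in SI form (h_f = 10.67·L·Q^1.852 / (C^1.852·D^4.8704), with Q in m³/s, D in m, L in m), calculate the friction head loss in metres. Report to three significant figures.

h_f ≈ 16.3 m

h_f = 10.67·2410·0.274^1.852 / (94.9^1.852·0.491^4.8704) = 16.28 m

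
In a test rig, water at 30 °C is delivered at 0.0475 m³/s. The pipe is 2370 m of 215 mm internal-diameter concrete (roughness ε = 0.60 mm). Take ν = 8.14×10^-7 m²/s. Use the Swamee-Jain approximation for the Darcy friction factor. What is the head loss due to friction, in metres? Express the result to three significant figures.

V = 4Q/(πD²) = 4·0.0475/(π·0.215²) = 1.308 m/s
Re = VD/ν = 1.308·0.215/8.14×10^-7 = 3.46×10^5 → turbulent
ε/D = 0.60/215 = 0.00279
Swamee-Jain: f = 0.02619
h_f = f(L/D)V²/(2g) = 0.02619·(2370/0.215)·1.308²/(2·9.81) = 25.19 m

h_f ≈ 25.2 m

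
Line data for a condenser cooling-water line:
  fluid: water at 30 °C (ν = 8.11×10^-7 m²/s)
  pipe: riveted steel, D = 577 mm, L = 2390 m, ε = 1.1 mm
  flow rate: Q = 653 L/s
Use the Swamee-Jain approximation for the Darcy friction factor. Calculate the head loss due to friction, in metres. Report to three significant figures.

h_f ≈ 30.7 m

V = 4Q/(πD²) = 4·0.653/(π·0.577²) = 2.497 m/s
Re = VD/ν = 2.497·0.577/8.11×10^-7 = 1.78×10^6 → turbulent
ε/D = 1.1/577 = 0.00191
Swamee-Jain: f = 0.02329
h_f = f(L/D)V²/(2g) = 0.02329·(2390/0.577)·2.497²/(2·9.81) = 30.66 m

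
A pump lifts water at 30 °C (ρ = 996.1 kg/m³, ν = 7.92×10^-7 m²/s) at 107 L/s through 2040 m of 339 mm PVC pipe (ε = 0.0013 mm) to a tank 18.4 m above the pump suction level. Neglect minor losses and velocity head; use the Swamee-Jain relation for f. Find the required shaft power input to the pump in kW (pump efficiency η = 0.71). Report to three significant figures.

P_shaft ≈ 35.4 kW

V = 4Q/(πD²) = 1.185 m/s; Re = 5.07×10^5; ε/D = 3.83×10^-6; f = 0.01312
h_f = f(L/D)V²/2g = 5.655 m
Total head H = z + h_f = 18.4 + 5.655 = 24.05 m
P_hyd = ρgQH = 996.1·9.81·0.107·24.05 = 25.15 kW
P_shaft = P_hyd/η = 25.15/0.71 = 35.42 kW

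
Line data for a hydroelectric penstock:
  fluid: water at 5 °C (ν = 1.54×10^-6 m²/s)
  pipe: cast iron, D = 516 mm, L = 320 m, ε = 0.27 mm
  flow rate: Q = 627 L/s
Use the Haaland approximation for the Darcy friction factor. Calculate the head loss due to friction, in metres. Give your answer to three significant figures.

h_f ≈ 4.92 m

V = 4Q/(πD²) = 4·0.627/(π·0.516²) = 2.998 m/s
Re = VD/ν = 2.998·0.516/1.54×10^-6 = 1.00×10^6 → turbulent
ε/D = 0.27/516 = 5.23×10^-4
Haaland: f = 0.01733
h_f = f(L/D)V²/(2g) = 0.01733·(320/0.516)·2.998²/(2·9.81) = 4.924 m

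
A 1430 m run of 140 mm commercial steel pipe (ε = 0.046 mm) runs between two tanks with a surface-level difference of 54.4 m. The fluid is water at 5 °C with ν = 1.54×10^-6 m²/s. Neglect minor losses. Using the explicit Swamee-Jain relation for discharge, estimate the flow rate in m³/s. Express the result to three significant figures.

Swamee-Jain (Type II): Q = -0.965·√(gD⁵h_f/L)·ln[ε/(3.7D) + √(3.17ν²L/(gD³h_f))]
√(gD⁵h_f/L) = √(9.81·0.140⁵·54.4/1430) = 0.004480
ε/(3.7D) = 8.88×10^-5; √(3.17ν²L/(gD³h_f)) = 8.57×10^-5
Q = -0.965·0.004480·ln(1.745×10^-4) = 0.03741 m³/s
Check: V = 2.43 m/s, Re = 2.21×10^5, f = 0.01778, h_f = 54.7 m ≈ 54.4 m ✓

Q ≈ 0.0374 m³/s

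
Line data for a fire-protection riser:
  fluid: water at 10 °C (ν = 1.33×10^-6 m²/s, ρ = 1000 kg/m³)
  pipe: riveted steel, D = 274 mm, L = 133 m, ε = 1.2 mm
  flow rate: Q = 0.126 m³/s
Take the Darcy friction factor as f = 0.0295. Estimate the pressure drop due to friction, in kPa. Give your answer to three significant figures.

V = 4Q/(πD²) = 4·0.126/(π·0.274²) = 2.137 m/s
h_f = f(L/D)V²/(2g) = 0.02950·(133/0.274)·2.137²/(2·9.81) = 3.333 m
Δp = ρg·h_f = 1000·9.81·3.333 = 32.69 kPa

Δp ≈ 32.7 kPa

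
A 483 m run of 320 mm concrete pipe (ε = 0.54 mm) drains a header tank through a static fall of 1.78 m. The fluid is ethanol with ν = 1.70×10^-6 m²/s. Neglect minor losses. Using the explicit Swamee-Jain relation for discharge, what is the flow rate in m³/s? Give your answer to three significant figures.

Q ≈ 0.0799 m³/s

Swamee-Jain (Type II): Q = -0.965·√(gD⁵h_f/L)·ln[ε/(3.7D) + √(3.17ν²L/(gD³h_f))]
√(gD⁵h_f/L) = √(9.81·0.320⁵·1.78/483) = 0.01101
ε/(3.7D) = 4.56×10^-4; √(3.17ν²L/(gD³h_f)) = 8.79×10^-5
Q = -0.965·0.01101·ln(5.440×10^-4) = 0.07989 m³/s
Check: V = 0.993 m/s, Re = 1.87×10^5, f = 0.02364, h_f = 1.79 m ≈ 1.78 m ✓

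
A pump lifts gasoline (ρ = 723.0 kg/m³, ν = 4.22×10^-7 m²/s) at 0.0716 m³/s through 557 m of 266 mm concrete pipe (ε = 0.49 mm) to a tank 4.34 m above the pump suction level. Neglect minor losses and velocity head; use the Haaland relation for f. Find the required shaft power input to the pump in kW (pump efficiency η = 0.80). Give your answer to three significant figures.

P_shaft ≈ 5.36 kW

V = 4Q/(πD²) = 1.288 m/s; Re = 8.12×10^5; ε/D = 0.00184; f = 0.02317
h_f = f(L/D)V²/2g = 4.106 m
Total head H = z + h_f = 4.34 + 4.106 = 8.446 m
P_hyd = ρgQH = 723.0·9.81·0.0716·8.446 = 4.289 kW
P_shaft = P_hyd/η = 4.289/0.80 = 5.361 kW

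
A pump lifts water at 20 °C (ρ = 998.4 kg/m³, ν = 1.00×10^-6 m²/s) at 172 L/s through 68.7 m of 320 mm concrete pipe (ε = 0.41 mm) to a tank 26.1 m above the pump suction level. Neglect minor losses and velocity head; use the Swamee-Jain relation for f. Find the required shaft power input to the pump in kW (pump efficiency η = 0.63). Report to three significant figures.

P_shaft ≈ 72.6 kW

V = 4Q/(πD²) = 2.139 m/s; Re = 6.84×10^5; ε/D = 0.00128; f = 0.02135
h_f = f(L/D)V²/2g = 1.068 m
Total head H = z + h_f = 26.1 + 1.068 = 27.17 m
P_hyd = ρgQH = 998.4·9.81·0.172·27.17 = 45.77 kW
P_shaft = P_hyd/η = 45.77/0.63 = 72.65 kW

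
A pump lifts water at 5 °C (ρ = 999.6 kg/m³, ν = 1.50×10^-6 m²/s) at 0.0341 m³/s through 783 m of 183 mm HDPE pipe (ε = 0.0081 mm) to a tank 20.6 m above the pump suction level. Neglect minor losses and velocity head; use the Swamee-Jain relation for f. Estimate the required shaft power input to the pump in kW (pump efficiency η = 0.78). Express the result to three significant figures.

P_shaft ≈ 11.4 kW

V = 4Q/(πD²) = 1.296 m/s; Re = 1.58×10^5; ε/D = 4.43×10^-5; f = 0.01661
h_f = f(L/D)V²/2g = 6.090 m
Total head H = z + h_f = 20.6 + 6.090 = 26.69 m
P_hyd = ρgQH = 999.6·9.81·0.0341·26.69 = 8.925 kW
P_shaft = P_hyd/η = 8.925/0.78 = 11.44 kW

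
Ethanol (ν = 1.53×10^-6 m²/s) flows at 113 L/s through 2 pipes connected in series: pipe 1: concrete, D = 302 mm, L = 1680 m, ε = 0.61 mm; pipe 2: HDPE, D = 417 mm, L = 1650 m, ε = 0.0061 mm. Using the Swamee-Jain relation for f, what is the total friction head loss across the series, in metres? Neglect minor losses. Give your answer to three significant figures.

Pipe 1: V = 1.578 m/s, Re = 3.11×10^5, ε/D = 0.00202, f = 0.02420, h_1 = f(L/D)V²/2g = 17.08 m
Pipe 2: V = 0.8274 m/s, Re = 2.26×10^5, ε/D = 1.46×10^-5, f = 0.01532, h_2 = f(L/D)V²/2g = 2.115 m
Series → Q common, losses add: H = Σh = 19.19 m

H ≈ 19.2 m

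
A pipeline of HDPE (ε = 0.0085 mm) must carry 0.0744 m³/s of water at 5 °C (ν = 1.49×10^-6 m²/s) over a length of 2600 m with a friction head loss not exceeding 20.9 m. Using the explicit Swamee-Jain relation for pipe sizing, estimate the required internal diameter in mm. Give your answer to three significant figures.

Swamee-Jain (Type III): D = 0.66·[ε^1.25·(LQ²/(gh_f))^4.75 + ν·Q^9.4·(L/(gh_f))^5.2]^0.04
LQ²/(gh_f) = 0.07019; L/(gh_f) = 12.68
Term 1 = ε^1.25·(…)^4.75 = 1.52×10^-12; Term 2 = ν·Q^9.4·(…)^5.2 = 2.01×10^-11
D = 0.66·(1.52×10^-12 + 2.01×10^-11)^0.04 = 0.2471 m = 247 mm
Check: V = 1.55 m/s, Re = 2.57×10^5, f = 0.01516, h_f = 19.6 m ≈ 20.9 m ✓

D ≈ 247 mm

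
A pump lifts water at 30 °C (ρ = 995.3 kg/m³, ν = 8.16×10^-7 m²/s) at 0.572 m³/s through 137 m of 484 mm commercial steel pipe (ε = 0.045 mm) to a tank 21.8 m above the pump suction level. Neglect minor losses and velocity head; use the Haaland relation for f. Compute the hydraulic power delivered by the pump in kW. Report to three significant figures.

P_hyd ≈ 132 kW

V = 4Q/(πD²) = 3.109 m/s; Re = 1.84×10^6; ε/D = 9.30×10^-5; f = 0.01267
h_f = f(L/D)V²/2g = 1.766 m
Total head H = z + h_f = 21.8 + 1.766 = 23.57 m
P_hyd = ρgQH = 995.3·9.81·0.572·23.57 = 131.6 kW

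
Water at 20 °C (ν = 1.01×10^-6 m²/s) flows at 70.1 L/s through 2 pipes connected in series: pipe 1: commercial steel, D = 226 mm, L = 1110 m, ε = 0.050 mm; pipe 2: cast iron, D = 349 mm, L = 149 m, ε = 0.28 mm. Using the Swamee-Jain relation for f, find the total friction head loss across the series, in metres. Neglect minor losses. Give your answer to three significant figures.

Pipe 1: V = 1.747 m/s, Re = 3.91×10^5, ε/D = 2.21×10^-4, f = 0.01605, h_1 = f(L/D)V²/2g = 12.27 m
Pipe 2: V = 0.7328 m/s, Re = 2.53×10^5, ε/D = 8.02×10^-4, f = 0.02007, h_2 = f(L/D)V²/2g = 0.2345 m
Series → Q common, losses add: H = Σh = 12.50 m

H ≈ 12.5 m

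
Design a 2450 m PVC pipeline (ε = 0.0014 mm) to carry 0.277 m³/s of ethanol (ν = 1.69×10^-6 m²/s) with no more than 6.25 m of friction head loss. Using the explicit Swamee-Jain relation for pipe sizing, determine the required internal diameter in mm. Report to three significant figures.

Swamee-Jain (Type III): D = 0.66·[ε^1.25·(LQ²/(gh_f))^4.75 + ν·Q^9.4·(L/(gh_f))^5.2]^0.04
LQ²/(gh_f) = 3.066; L/(gh_f) = 39.96
Term 1 = ε^1.25·(…)^4.75 = 9.86×10^-6; Term 2 = ν·Q^9.4·(…)^5.2 = 0.00207
D = 0.66·(9.86×10^-6 + 0.00207)^0.04 = 0.5155 m = 516 mm
Check: V = 1.33 m/s, Re = 4.05×10^5, f = 0.01364, h_f = 5.82 m ≈ 6.25 m ✓

D ≈ 516 mm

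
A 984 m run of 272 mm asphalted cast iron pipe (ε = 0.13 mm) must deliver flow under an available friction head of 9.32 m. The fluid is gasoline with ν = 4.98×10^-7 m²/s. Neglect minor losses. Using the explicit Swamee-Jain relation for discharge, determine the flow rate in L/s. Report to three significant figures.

Q ≈ 100.0 L/s

Swamee-Jain (Type II): Q = -0.965·√(gD⁵h_f/L)·ln[ε/(3.7D) + √(3.17ν²L/(gD³h_f))]
√(gD⁵h_f/L) = √(9.81·0.272⁵·9.32/984) = 0.01176
ε/(3.7D) = 1.29×10^-4; √(3.17ν²L/(gD³h_f)) = 2.05×10^-5
Q = -0.965·0.01176·ln(1.497×10^-4) = 0.09996 m³/s
Check: V = 1.72 m/s, Re = 9.40×10^5, f = 0.01718, h_f = 9.38 m ≈ 9.32 m ✓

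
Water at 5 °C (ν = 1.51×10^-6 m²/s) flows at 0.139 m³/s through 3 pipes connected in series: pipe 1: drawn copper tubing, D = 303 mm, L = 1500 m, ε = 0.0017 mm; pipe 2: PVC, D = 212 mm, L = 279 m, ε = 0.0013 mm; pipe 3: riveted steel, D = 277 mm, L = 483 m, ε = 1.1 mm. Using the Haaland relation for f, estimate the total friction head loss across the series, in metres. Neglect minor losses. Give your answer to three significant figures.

H ≈ 39.8 m

Pipe 1: V = 1.928 m/s, Re = 3.87×10^5, ε/D = 5.61×10^-6, f = 0.01374, h_1 = f(L/D)V²/2g = 12.88 m
Pipe 2: V = 3.938 m/s, Re = 5.53×10^5, ε/D = 6.13×10^-6, f = 0.01290, h_2 = f(L/D)V²/2g = 13.42 m
Pipe 3: V = 2.307 m/s, Re = 4.23×10^5, ε/D = 0.00397, f = 0.02865, h_3 = f(L/D)V²/2g = 13.55 m
Series → Q common, losses add: H = Σh = 39.85 m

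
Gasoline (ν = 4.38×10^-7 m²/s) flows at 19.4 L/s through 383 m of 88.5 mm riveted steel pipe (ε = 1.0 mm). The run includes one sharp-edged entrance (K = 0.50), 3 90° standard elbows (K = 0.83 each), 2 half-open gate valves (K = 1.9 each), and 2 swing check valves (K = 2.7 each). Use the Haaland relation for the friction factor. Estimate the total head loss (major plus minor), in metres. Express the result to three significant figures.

H_L ≈ 93.2 m

V = 4Q/(πD²) = 3.154 m/s; V²/2g = 0.5069 m
Re = 6.37×10^5, ε/D = 0.0113 → f = 0.03968 (Haaland)
Major: h_f = f(L/D)·V²/2g = 0.03968·4328·0.5069 = 87.05 m
Minor: ΣK = 12.2; h_m = ΣK·V²/2g = 6.180 m
Total H_L = 87.05 + 6.180 = 93.23 m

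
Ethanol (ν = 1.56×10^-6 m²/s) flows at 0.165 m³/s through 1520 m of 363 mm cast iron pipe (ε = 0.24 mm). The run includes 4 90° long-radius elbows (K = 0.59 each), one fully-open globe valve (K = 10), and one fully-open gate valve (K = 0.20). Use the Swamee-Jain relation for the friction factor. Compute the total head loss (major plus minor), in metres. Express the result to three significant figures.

H_L ≈ 11.9 m

V = 4Q/(πD²) = 1.594 m/s; V²/2g = 0.1296 m
Re = 3.71×10^5, ε/D = 6.61×10^-4 → f = 0.01897 (Swamee-Jain)
Major: h_f = f(L/D)·V²/2g = 0.01897·4187·0.1296 = 10.29 m
Minor: ΣK = 12.6; h_m = ΣK·V²/2g = 1.627 m
Total H_L = 10.29 + 1.627 = 11.92 m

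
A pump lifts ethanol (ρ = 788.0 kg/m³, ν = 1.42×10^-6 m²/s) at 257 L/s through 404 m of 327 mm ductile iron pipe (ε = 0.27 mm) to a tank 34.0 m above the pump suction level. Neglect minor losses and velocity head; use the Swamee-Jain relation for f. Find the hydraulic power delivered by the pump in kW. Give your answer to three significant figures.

P_hyd ≈ 90.2 kW

V = 4Q/(πD²) = 3.060 m/s; Re = 7.05×10^5; ε/D = 8.26×10^-4; f = 0.01935
h_f = f(L/D)V²/2g = 11.41 m
Total head H = z + h_f = 34.0 + 11.41 = 45.41 m
P_hyd = ρgQH = 788.0·9.81·0.257·45.41 = 90.22 kW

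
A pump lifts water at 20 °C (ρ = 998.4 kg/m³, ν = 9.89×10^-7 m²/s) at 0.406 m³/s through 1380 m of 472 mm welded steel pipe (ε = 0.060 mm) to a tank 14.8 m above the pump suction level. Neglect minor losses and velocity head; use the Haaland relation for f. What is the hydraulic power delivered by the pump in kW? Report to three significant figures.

P_hyd ≈ 102 kW

V = 4Q/(πD²) = 2.320 m/s; Re = 1.11×10^6; ε/D = 1.27×10^-4; f = 0.01361
h_f = f(L/D)V²/2g = 10.92 m
Total head H = z + h_f = 14.8 + 10.92 = 25.72 m
P_hyd = ρgQH = 998.4·9.81·0.406·25.72 = 102.3 kW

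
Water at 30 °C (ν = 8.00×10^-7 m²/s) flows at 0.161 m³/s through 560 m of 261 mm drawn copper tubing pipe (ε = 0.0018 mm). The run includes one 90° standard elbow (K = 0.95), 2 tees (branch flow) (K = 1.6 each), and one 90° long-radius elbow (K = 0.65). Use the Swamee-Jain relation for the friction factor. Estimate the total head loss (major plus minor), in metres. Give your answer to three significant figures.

V = 4Q/(πD²) = 3.009 m/s; V²/2g = 0.4615 m
Re = 9.82×10^5, ε/D = 6.90×10^-6 → f = 0.01181 (Swamee-Jain)
Major: h_f = f(L/D)·V²/2g = 0.01181·2146·0.4615 = 11.70 m
Minor: ΣK = 4.80; h_m = ΣK·V²/2g = 2.215 m
Total H_L = 11.70 + 2.215 = 13.91 m

H_L ≈ 13.9 m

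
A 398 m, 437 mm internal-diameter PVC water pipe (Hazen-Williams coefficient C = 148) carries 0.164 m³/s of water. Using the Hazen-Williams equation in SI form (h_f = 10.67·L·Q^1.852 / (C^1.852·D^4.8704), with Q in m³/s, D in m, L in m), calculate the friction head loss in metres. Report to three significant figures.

h_f ≈ 0.805 m

h_f = 10.67·398·0.164^1.852 / (148^1.852·0.437^4.8704) = 0.8047 m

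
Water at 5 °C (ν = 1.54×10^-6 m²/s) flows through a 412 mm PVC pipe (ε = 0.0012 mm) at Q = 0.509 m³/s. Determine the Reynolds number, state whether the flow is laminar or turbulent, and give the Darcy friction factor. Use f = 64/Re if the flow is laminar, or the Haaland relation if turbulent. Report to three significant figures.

V = 4Q/(πD²) = 3.818 m/s
Re = VD/ν = 3.818·0.412/1.54×10^-6 = 1.02×10^6
Re > 4000 → turbulent; ε/D = 2.91×10^-6
Haaland: f = 0.01159

Re ≈ 1.02×10^6; turbulent; f ≈ 0.0116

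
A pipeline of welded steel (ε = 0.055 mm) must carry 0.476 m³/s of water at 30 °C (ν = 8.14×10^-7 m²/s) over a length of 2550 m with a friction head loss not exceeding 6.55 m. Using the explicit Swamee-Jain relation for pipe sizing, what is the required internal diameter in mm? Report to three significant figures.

D ≈ 630 mm

Swamee-Jain (Type III): D = 0.66·[ε^1.25·(LQ²/(gh_f))^4.75 + ν·Q^9.4·(L/(gh_f))^5.2]^0.04
LQ²/(gh_f) = 8.992; L/(gh_f) = 39.69
Term 1 = ε^1.25·(…)^4.75 = 0.161; Term 2 = ν·Q^9.4·(…)^5.2 = 0.156
D = 0.66·(0.161 + 0.156)^0.04 = 0.6303 m = 630 mm
Check: V = 1.53 m/s, Re = 1.18×10^6, f = 0.01313, h_f = 6.30 m ≈ 6.55 m ✓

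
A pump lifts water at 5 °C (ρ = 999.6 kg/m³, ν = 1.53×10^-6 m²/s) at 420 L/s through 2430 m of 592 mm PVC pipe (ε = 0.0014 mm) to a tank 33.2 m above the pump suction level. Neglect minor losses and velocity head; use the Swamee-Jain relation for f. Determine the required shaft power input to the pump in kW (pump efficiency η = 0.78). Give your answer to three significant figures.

V = 4Q/(πD²) = 1.526 m/s; Re = 5.90×10^5; ε/D = 2.36×10^-6; f = 0.01275
h_f = f(L/D)V²/2g = 6.212 m
Total head H = z + h_f = 33.2 + 6.212 = 39.41 m
P_hyd = ρgQH = 999.6·9.81·0.420·39.41 = 162.3 kW
P_shaft = P_hyd/η = 162.3/0.78 = 208.1 kW

P_shaft ≈ 208 kW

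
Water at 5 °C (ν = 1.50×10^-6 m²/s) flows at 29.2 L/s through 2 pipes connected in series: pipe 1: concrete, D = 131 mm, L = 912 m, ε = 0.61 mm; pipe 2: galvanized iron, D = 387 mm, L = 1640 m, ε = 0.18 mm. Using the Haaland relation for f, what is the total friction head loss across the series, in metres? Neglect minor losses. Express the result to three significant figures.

H ≈ 50.7 m

Pipe 1: V = 2.166 m/s, Re = 1.89×10^5, ε/D = 0.00466, f = 0.03026, h_1 = f(L/D)V²/2g = 50.40 m
Pipe 2: V = 0.2482 m/s, Re = 6.40×10^4, ε/D = 4.65×10^-4, f = 0.02125, h_2 = f(L/D)V²/2g = 0.2829 m
Series → Q common, losses add: H = Σh = 50.68 m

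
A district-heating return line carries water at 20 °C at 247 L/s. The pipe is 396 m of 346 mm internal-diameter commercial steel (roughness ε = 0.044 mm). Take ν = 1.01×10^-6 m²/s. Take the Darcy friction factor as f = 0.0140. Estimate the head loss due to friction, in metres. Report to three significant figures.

h_f ≈ 5.64 m

V = 4Q/(πD²) = 4·0.247/(π·0.346²) = 2.627 m/s
h_f = f(L/D)V²/(2g) = 0.01400·(396/0.346)·2.627²/(2·9.81) = 5.636 m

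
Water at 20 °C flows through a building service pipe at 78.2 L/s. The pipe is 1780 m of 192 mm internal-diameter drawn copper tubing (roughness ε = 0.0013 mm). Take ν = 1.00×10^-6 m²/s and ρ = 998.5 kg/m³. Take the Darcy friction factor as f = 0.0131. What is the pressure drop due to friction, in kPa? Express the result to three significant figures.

V = 4Q/(πD²) = 4·0.0782/(π·0.192²) = 2.701 m/s
h_f = f(L/D)V²/(2g) = 0.01310·(1780/0.192)·2.701²/(2·9.81) = 45.16 m
Δp = ρg·h_f = 998.5·9.81·45.16 = 442.3 kPa

Δp ≈ 442 kPa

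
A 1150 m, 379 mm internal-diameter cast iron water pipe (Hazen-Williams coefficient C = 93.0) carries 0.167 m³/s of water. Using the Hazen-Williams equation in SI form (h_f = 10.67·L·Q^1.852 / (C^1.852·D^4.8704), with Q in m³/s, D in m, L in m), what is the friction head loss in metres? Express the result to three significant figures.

h_f = 10.67·1150·0.167^1.852 / (93.0^1.852·0.379^4.8704) = 11.37 m

h_f ≈ 11.4 m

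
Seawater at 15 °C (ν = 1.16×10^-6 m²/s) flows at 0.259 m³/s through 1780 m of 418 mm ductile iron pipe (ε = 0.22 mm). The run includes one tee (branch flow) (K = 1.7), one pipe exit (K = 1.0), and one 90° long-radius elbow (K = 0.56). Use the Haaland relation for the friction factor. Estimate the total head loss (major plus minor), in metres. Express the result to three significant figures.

V = 4Q/(πD²) = 1.887 m/s; V²/2g = 0.1816 m
Re = 6.80×10^5, ε/D = 5.26×10^-4 → f = 0.01754 (Haaland)
Major: h_f = f(L/D)·V²/2g = 0.01754·4258·0.1816 = 13.56 m
Minor: ΣK = 3.26; h_m = ΣK·V²/2g = 0.5919 m
Total H_L = 13.56 + 0.5919 = 14.15 m

H_L ≈ 14.2 m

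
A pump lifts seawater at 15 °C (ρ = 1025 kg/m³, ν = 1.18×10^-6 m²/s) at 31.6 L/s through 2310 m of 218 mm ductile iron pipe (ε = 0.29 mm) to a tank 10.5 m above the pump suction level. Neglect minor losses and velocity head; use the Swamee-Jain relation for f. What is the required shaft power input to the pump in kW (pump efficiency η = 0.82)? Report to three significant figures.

V = 4Q/(πD²) = 0.8466 m/s; Re = 1.56×10^5; ε/D = 0.00133; f = 0.02271
h_f = f(L/D)V²/2g = 8.791 m
Total head H = z + h_f = 10.5 + 8.791 = 19.29 m
P_hyd = ρgQH = 1025·9.81·0.0316·19.29 = 6.130 kW
P_shaft = P_hyd/η = 6.130/0.82 = 7.475 kW

P_shaft ≈ 7.48 kW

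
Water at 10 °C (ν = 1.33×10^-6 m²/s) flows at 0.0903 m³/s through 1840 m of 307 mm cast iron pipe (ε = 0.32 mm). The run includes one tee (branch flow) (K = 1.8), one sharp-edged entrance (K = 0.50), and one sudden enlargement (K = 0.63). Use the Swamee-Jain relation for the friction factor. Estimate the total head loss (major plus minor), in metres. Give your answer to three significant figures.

H_L ≈ 9.76 m

V = 4Q/(πD²) = 1.220 m/s; V²/2g = 0.07585 m
Re = 2.82×10^5, ε/D = 0.00104 → f = 0.02098 (Swamee-Jain)
Major: h_f = f(L/D)·V²/2g = 0.02098·5993·0.07585 = 9.537 m
Minor: ΣK = 2.93; h_m = ΣK·V²/2g = 0.2222 m
Total H_L = 9.537 + 0.2222 = 9.760 m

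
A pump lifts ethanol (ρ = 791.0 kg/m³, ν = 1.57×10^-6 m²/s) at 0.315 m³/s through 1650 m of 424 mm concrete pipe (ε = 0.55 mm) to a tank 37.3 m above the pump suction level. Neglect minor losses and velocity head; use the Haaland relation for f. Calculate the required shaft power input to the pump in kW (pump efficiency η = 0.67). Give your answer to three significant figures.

V = 4Q/(πD²) = 2.231 m/s; Re = 6.02×10^5; ε/D = 0.00130; f = 0.02135
h_f = f(L/D)V²/2g = 21.07 m
Total head H = z + h_f = 37.3 + 21.07 = 58.37 m
P_hyd = ρgQH = 791.0·9.81·0.315·58.37 = 142.7 kW
P_shaft = P_hyd/η = 142.7/0.67 = 213.0 kW

P_shaft ≈ 213 kW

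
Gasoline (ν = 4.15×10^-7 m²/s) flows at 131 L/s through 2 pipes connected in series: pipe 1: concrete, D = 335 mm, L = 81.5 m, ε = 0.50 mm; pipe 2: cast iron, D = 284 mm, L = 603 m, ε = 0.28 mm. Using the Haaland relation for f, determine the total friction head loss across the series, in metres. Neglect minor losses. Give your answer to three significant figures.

Pipe 1: V = 1.486 m/s, Re = 1.20×10^6, ε/D = 0.00149, f = 0.02191, h_1 = f(L/D)V²/2g = 0.6001 m
Pipe 2: V = 2.068 m/s, Re = 1.42×10^6, ε/D = 9.86×10^-4, f = 0.01980, h_2 = f(L/D)V²/2g = 9.163 m
Series → Q common, losses add: H = Σh = 9.763 m

H ≈ 9.76 m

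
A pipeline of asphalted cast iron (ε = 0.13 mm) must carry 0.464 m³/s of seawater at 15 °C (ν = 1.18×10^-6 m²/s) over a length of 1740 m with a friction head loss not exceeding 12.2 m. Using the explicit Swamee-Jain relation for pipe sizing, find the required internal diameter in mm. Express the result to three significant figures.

D ≈ 530 mm

Swamee-Jain (Type III): D = 0.66·[ε^1.25·(LQ²/(gh_f))^4.75 + ν·Q^9.4·(L/(gh_f))^5.2]^0.04
LQ²/(gh_f) = 3.130; L/(gh_f) = 14.54
Term 1 = ε^1.25·(…)^4.75 = 0.00314; Term 2 = ν·Q^9.4·(…)^5.2 = 9.60×10^-4
D = 0.66·(0.00314 + 9.60×10^-4)^0.04 = 0.5297 m = 530 mm
Check: V = 2.11 m/s, Re = 9.45×10^5, f = 0.01529, h_f = 11.3 m ≈ 12.2 m ✓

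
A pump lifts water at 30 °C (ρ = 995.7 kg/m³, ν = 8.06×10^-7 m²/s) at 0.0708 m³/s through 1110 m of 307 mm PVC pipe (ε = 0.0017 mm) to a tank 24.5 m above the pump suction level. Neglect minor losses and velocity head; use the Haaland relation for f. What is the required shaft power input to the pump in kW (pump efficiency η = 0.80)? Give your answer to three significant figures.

P_shaft ≈ 23.2 kW

V = 4Q/(πD²) = 0.9565 m/s; Re = 3.64×10^5; ε/D = 5.54×10^-6; f = 0.01388
h_f = f(L/D)V²/2g = 2.341 m
Total head H = z + h_f = 24.5 + 2.341 = 26.84 m
P_hyd = ρgQH = 995.7·9.81·0.0708·26.84 = 18.56 kW
P_shaft = P_hyd/η = 18.56/0.80 = 23.20 kW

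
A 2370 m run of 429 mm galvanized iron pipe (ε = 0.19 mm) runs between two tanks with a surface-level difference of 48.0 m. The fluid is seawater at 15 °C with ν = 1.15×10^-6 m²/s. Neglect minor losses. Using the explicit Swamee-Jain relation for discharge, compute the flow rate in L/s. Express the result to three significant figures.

Swamee-Jain (Type II): Q = -0.965·√(gD⁵h_f/L)·ln[ε/(3.7D) + √(3.17ν²L/(gD³h_f))]
√(gD⁵h_f/L) = √(9.81·0.429⁵·48.0/2370) = 0.05373
ε/(3.7D) = 1.20×10^-4; √(3.17ν²L/(gD³h_f)) = 1.63×10^-5
Q = -0.965·0.05373·ln(1.360×10^-4) = 0.4616 m³/s
Check: V = 3.19 m/s, Re = 1.19×10^6, f = 0.01681, h_f = 48.3 m ≈ 48.0 m ✓

Q ≈ 462 L/s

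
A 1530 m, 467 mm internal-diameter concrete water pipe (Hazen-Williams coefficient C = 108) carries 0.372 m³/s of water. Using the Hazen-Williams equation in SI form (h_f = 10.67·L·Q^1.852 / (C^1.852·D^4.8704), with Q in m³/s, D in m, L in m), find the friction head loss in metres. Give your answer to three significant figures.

h_f ≈ 18.3 m

h_f = 10.67·1530·0.372^1.852 / (108^1.852·0.467^4.8704) = 18.29 m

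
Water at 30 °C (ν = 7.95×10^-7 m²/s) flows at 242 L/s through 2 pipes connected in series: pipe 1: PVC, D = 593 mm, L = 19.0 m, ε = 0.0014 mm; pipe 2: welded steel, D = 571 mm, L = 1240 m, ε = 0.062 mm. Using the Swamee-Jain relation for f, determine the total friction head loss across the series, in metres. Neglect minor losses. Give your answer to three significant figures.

H ≈ 1.41 m

Pipe 1: V = 0.8762 m/s, Re = 6.54×10^5, ε/D = 2.36×10^-6, f = 0.01253, h_1 = f(L/D)V²/2g = 0.01571 m
Pipe 2: V = 0.9450 m/s, Re = 6.79×10^5, ε/D = 1.09×10^-4, f = 0.01411, h_2 = f(L/D)V²/2g = 1.395 m
Series → Q common, losses add: H = Σh = 1.410 m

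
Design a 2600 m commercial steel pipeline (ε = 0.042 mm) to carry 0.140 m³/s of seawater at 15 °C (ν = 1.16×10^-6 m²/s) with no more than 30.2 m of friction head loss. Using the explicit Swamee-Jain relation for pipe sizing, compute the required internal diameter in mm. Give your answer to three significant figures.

Swamee-Jain (Type III): D = 0.66·[ε^1.25·(LQ²/(gh_f))^4.75 + ν·Q^9.4·(L/(gh_f))^5.2]^0.04
LQ²/(gh_f) = 0.1720; L/(gh_f) = 8.776
Term 1 = ε^1.25·(…)^4.75 = 7.91×10^-10; Term 2 = ν·Q^9.4·(…)^5.2 = 8.77×10^-10
D = 0.66·(7.91×10^-10 + 8.77×10^-10)^0.04 = 0.2941 m = 294 mm
Check: V = 2.06 m/s, Re = 5.23×10^5, f = 0.01488, h_f = 28.5 m ≈ 30.2 m ✓

D ≈ 294 mm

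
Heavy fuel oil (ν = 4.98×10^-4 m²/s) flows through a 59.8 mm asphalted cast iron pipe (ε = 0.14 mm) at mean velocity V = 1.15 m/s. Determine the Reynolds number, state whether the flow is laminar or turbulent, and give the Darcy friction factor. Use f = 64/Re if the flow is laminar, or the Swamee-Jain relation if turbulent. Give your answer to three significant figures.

Re ≈ 138; laminar; f = 64/Re ≈ 0.463

Re = VD/ν = 1.150·0.0598/4.98×10^-4 = 138
Re < 2300 → laminar → f = 64/Re = 0.4635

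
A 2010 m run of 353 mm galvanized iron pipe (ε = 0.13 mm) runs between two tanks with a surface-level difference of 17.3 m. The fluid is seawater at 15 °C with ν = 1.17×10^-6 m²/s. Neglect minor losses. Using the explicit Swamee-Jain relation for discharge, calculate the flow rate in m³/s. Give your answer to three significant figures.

Q ≈ 0.185 m³/s

Swamee-Jain (Type II): Q = -0.965·√(gD⁵h_f/L)·ln[ε/(3.7D) + √(3.17ν²L/(gD³h_f))]
√(gD⁵h_f/L) = √(9.81·0.353⁵·17.3/2010) = 0.02151
ε/(3.7D) = 9.95×10^-5; √(3.17ν²L/(gD³h_f)) = 3.42×10^-5
Q = -0.965·0.02151·ln(1.337×10^-4) = 0.1852 m³/s
Check: V = 1.89 m/s, Re = 5.71×10^5, f = 0.01676, h_f = 17.4 m ≈ 17.3 m ✓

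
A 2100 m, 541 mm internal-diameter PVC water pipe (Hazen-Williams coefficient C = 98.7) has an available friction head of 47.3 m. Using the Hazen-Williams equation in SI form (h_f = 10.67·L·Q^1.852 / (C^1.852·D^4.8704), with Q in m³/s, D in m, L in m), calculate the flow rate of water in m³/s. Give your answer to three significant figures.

Rearranging: Q = [h_f·C^1.852·D^4.8704 / (10.67·L)]^(1/1.852)
Q = [47.3·98.7^1.852·0.541^4.8704 / (10.67·2100)]^0.540 = 0.7047 m³/s

Q ≈ 0.705 m³/s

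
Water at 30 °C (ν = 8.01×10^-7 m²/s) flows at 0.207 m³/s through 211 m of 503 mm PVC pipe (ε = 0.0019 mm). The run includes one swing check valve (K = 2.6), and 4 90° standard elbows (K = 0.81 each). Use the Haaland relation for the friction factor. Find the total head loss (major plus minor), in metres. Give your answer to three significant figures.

H_L ≈ 0.613 m

V = 4Q/(πD²) = 1.042 m/s; V²/2g = 0.05531 m
Re = 6.54×10^5, ε/D = 3.78×10^-6 → f = 0.01251 (Haaland)
Major: h_f = f(L/D)·V²/2g = 0.01251·419.5·0.05531 = 0.2902 m
Minor: ΣK = 5.84; h_m = ΣK·V²/2g = 0.3230 m
Total H_L = 0.2902 + 0.3230 = 0.6132 m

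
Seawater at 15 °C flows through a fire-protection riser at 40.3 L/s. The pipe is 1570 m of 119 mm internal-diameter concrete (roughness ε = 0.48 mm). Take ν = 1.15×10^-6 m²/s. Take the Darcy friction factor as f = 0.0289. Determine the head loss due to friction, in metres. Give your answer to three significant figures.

V = 4Q/(πD²) = 4·0.0403/(π·0.119²) = 3.623 m/s
h_f = f(L/D)V²/(2g) = 0.02890·(1570/0.119)·3.623²/(2·9.81) = 255.1 m

h_f ≈ 255 m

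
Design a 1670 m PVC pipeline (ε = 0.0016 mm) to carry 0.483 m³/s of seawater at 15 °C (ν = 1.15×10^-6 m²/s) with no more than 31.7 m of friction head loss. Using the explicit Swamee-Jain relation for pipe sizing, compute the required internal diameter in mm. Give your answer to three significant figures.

D ≈ 412 mm

Swamee-Jain (Type III): D = 0.66·[ε^1.25·(LQ²/(gh_f))^4.75 + ν·Q^9.4·(L/(gh_f))^5.2]^0.04
LQ²/(gh_f) = 1.253; L/(gh_f) = 5.370
Term 1 = ε^1.25·(…)^4.75 = 1.66×10^-7; Term 2 = ν·Q^9.4·(…)^5.2 = 7.69×10^-6
D = 0.66·(1.66×10^-7 + 7.69×10^-6)^0.04 = 0.4124 m = 412 mm
Check: V = 3.62 m/s, Re = 1.30×10^6, f = 0.01123, h_f = 30.3 m ≈ 31.7 m ✓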